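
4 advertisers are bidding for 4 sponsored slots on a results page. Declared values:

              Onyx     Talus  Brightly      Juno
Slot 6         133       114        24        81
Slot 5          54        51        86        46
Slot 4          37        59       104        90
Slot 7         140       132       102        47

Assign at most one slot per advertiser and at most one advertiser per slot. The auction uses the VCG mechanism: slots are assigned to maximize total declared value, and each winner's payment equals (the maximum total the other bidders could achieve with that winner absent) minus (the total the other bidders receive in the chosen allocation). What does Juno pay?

Efficient allocation: Onyx→Slot 6 ($133), Talus→Slot 7 ($132), Brightly→Slot 5 ($86), Juno→Slot 4 ($90); total welfare W = $441.
Juno receives Slot 4 at value $90, so the others get W − 90 = $351.
Without Juno: best allocation of the remaining 3 bidders over all 4 slots is Onyx→Slot 6 ($133), Talus→Slot 7 ($132), Brightly→Slot 4 ($104), total $369.
VCG payment = (others' best without Juno) − (others' welfare with Juno) = 369 − 351 = $18.

Juno pays $18.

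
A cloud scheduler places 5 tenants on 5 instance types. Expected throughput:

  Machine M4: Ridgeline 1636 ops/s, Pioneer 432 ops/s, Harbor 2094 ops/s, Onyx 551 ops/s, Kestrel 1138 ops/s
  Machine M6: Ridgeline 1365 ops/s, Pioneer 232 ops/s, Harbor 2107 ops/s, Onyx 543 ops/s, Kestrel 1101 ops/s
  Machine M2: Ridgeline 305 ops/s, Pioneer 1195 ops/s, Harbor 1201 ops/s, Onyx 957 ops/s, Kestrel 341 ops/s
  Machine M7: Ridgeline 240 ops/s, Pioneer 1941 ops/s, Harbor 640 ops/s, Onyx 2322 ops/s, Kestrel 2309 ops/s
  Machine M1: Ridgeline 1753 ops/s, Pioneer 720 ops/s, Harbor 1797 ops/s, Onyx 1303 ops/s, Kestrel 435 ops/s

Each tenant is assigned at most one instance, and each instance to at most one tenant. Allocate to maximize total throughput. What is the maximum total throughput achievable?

Treat this as an assignment problem: match each tenant to one instance.
Optimal: Ridgeline→Machine M4 (1636 ops/s), Pioneer→Machine M2 (1195 ops/s), Harbor→Machine M6 (2107 ops/s), Onyx→Machine M1 (1303 ops/s), Kestrel→Machine M7 (2309 ops/s) — total 1636+1195+2107+1303+2309 = 8550 ops/s.
Row-greedy (each tenant in turn takes its best remaining instance) gives 7896 ops/s, worse by 654.

Max total: 8550 ops/s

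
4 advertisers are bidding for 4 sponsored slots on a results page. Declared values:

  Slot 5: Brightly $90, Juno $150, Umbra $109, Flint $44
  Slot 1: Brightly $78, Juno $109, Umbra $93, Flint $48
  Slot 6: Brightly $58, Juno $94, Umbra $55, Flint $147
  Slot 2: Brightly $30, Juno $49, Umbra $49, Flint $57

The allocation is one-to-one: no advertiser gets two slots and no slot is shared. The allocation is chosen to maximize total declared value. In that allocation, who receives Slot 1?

Optimal: Brightly→Slot 1 ($78), Juno→Slot 5 ($150), Umbra→Slot 2 ($49), Flint→Slot 6 ($147) — total 78+150+49+147 = $424.
Max-entry greedy (repeatedly take the single best remaining cell) gives $420, worse by 4.
Brightly's own top slot is Slot 5 ($90), but forcing Brightly→Slot 5 and reassigning the rest optimally gives only $395 — worse by 29.

Brightly receives Slot 1.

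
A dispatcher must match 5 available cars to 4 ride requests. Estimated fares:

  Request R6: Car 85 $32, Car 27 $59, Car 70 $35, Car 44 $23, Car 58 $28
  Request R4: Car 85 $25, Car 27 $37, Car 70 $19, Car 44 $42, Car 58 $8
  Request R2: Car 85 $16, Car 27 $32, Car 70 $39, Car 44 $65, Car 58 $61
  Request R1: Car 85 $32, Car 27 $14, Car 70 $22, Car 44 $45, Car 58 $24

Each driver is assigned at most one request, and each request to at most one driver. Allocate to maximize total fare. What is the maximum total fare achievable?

Max total: $194

This is the linear assignment problem.
Optimal: Car 27→Request R6 ($59), Car 44→Request R4 ($42), Car 58→Request R2 ($61), Car 85→Request R1 ($32) — total 59+42+61+32 = $194.
Max-entry greedy (repeatedly take the single best remaining cell) gives $175, worse by 19.
Checked against all permutations: $194 is optimal.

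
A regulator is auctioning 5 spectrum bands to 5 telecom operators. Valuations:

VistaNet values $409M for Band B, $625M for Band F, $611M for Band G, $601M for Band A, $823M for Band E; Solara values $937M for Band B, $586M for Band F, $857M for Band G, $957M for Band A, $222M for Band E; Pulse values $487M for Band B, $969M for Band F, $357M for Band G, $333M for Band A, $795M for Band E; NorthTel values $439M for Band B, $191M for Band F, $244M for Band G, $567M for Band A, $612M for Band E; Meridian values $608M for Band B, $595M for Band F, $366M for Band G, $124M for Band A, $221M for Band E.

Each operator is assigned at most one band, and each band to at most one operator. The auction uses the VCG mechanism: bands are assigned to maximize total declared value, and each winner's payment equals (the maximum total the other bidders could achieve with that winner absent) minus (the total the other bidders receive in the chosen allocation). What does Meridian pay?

Efficient allocation: VistaNet→Band E ($823M), Solara→Band G ($857M), Pulse→Band F ($969M), NorthTel→Band A ($567M), Meridian→Band B ($608M); total welfare W = $3824M.
Meridian receives Band B at value $608M, so the others get W − 608 = $3216M.
Without Meridian: best allocation of the remaining 4 bidders over all 5 bands is VistaNet→Band E ($823M), Solara→Band B ($937M), Pulse→Band F ($969M), NorthTel→Band A ($567M), total $3296M.
VCG payment = (others' best without Meridian) − (others' welfare with Meridian) = 3296 − 3216 = $80M.

Meridian pays $80M.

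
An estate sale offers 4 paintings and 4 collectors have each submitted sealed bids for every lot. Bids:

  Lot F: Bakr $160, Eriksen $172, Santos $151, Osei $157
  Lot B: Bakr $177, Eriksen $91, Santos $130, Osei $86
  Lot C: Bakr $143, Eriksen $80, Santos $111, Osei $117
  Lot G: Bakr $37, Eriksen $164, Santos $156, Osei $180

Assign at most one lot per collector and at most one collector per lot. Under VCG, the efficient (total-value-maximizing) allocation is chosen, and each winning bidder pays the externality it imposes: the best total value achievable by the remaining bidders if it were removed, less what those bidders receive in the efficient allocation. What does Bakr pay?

Efficient allocation: Bakr→Lot B ($177), Eriksen→Lot F ($172), Santos→Lot C ($111), Osei→Lot G ($180); total welfare W = $640.
Bakr receives Lot B at value $177, so the others get W − 177 = $463.
Without Bakr: best allocation of the remaining 3 bidders over all 4 lots is Eriksen→Lot F ($172), Santos→Lot B ($130), Osei→Lot G ($180), total $482.
VCG payment = (others' best without Bakr) − (others' welfare with Bakr) = 482 − 463 = $19.

Bakr pays $19.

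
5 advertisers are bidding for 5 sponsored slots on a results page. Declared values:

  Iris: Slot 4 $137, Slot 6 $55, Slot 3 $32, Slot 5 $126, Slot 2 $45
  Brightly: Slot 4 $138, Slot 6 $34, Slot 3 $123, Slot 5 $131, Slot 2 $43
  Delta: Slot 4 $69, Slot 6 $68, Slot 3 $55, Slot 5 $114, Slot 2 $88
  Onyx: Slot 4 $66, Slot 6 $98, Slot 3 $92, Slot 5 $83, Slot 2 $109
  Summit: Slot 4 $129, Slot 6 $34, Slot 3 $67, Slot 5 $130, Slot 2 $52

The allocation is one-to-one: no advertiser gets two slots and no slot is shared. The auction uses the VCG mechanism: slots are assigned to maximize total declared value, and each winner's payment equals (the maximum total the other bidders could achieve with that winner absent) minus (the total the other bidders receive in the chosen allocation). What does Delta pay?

Efficient allocation: Iris→Slot 4 ($137), Brightly→Slot 3 ($123), Delta→Slot 2 ($88), Onyx→Slot 6 ($98), Summit→Slot 5 ($130); total welfare W = $576.
Delta receives Slot 2 at value $88, so the others get W − 88 = $488.
Without Delta: best allocation of the remaining 4 bidders over all 5 slots is Iris→Slot 4 ($137), Brightly→Slot 3 ($123), Onyx→Slot 2 ($109), Summit→Slot 5 ($130), total $499.
VCG payment = (others' best without Delta) − (others' welfare with Delta) = 499 − 488 = $11.

Delta pays $11.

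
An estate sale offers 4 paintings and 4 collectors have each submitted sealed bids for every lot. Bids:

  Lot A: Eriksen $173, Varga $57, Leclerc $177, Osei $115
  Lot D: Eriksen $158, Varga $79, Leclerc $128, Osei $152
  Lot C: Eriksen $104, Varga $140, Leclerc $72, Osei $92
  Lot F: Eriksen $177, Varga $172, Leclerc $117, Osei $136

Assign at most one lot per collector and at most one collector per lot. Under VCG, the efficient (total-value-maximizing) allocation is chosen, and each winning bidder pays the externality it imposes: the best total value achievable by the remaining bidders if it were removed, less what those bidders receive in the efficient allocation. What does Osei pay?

Efficient allocation: Eriksen→Lot F ($177), Varga→Lot C ($140), Leclerc→Lot A ($177), Osei→Lot D ($152); total welfare W = $646.
Osei receives Lot D at value $152, so the others get W − 152 = $494.
Without Osei: best allocation of the remaining 3 bidders over all 4 lots is Eriksen→Lot D ($158), Varga→Lot F ($172), Leclerc→Lot A ($177), total $507.
VCG payment = (others' best without Osei) − (others' welfare with Osei) = 507 − 494 = $13.

Osei pays $13.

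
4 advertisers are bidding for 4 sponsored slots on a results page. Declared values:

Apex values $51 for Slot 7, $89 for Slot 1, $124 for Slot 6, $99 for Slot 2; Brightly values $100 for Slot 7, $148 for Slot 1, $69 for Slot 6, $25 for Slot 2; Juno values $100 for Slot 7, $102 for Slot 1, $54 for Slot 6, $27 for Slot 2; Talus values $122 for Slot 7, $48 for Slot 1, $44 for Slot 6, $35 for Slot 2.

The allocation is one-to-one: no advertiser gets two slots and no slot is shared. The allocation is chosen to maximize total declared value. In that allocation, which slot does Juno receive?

This is a one-to-one assignment (maximum-weight bipartite matching).
Optimal: Apex→Slot 2 ($99), Brightly→Slot 1 ($148), Juno→Slot 6 ($54), Talus→Slot 7 ($122) — total 99+148+54+122 = $423.
Row-greedy (each advertiser in turn takes its best remaining slot) gives $407, worse by 16.
No other one-to-one assignment exceeds $423.
Juno's own top slot is Slot 1 ($102), but forcing Juno→Slot 1 and reassigning the rest optimally gives only $392 — worse by 31.

Juno receives Slot 6.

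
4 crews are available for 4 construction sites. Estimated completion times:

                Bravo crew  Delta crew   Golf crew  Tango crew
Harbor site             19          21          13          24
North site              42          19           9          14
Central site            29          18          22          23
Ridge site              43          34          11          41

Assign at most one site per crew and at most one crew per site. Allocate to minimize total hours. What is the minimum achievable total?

Minimum total: 62 hours

Optimal: Bravo crew→Harbor site (19 hours), Delta crew→Central site (18 hours), Golf crew→Ridge site (11 hours), Tango crew→North site (14 hours) — total 19+18+11+14 = 62 hours.
Row-greedy (each crew in turn takes its cheapest remaining site) gives 87 hours, worse by 25.
Next-best assignment: Bravo crew→Harbor site, Delta crew→North site, Golf crew→Ridge site, Tango crew→Central site = 72 hours.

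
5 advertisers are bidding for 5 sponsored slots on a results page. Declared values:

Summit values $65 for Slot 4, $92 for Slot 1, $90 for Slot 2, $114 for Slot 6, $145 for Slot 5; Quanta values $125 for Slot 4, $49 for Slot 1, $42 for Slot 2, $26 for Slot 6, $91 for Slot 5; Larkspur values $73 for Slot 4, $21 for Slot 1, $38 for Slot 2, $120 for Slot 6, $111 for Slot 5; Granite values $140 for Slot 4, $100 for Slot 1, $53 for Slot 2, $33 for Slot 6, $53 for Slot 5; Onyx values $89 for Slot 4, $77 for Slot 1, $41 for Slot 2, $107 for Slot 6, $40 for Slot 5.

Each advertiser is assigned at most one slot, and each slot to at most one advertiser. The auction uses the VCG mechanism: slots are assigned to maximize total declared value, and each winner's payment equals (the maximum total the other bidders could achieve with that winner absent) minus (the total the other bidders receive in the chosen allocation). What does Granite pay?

Efficient allocation: Summit→Slot 2 ($90), Quanta→Slot 4 ($125), Larkspur→Slot 5 ($111), Granite→Slot 1 ($100), Onyx→Slot 6 ($107); total welfare W = $533.
Granite receives Slot 1 at value $100, so the others get W − 100 = $433.
Without Granite: best allocation of the remaining 4 bidders over all 5 slots is Summit→Slot 5 ($145), Quanta→Slot 4 ($125), Larkspur→Slot 6 ($120), Onyx→Slot 1 ($77), total $467.
VCG payment = (others' best without Granite) − (others' welfare with Granite) = 467 − 433 = $34.

Granite pays $34.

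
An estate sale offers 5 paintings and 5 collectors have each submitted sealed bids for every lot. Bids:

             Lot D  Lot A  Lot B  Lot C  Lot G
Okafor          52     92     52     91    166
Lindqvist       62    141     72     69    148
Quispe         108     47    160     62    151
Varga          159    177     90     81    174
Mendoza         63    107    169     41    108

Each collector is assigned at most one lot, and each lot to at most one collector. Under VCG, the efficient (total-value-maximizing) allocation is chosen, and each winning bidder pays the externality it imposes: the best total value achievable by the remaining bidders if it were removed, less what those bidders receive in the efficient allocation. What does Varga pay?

Efficient allocation: Okafor→Lot C ($91), Lindqvist→Lot A ($141), Quispe→Lot G ($151), Varga→Lot D ($159), Mendoza→Lot B ($169); total welfare W = $711.
Varga receives Lot D at value $159, so the others get W − 159 = $552.
Without Varga: best allocation of the remaining 4 bidders over all 5 lots is Okafor→Lot G ($166), Lindqvist→Lot A ($141), Quispe→Lot D ($108), Mendoza→Lot B ($169), total $584.
VCG payment = (others' best without Varga) − (others' welfare with Varga) = 584 − 552 = $32.

Varga pays $32.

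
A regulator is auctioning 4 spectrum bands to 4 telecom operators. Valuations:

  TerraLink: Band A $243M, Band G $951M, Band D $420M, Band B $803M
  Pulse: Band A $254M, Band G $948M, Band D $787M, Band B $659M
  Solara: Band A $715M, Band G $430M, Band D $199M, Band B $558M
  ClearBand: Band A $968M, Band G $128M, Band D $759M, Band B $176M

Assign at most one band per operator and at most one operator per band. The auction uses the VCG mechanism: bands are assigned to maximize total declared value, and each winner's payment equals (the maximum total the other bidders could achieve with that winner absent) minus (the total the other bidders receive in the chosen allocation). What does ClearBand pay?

Efficient allocation: TerraLink→Band G ($951M), Pulse→Band D ($787M), Solara→Band B ($558M), ClearBand→Band A ($968M); total welfare W = $3264M.
ClearBand receives Band A at value $968M, so the others get W − 968 = $2296M.
Without ClearBand: best allocation of the remaining 3 bidders over all 4 bands is TerraLink→Band B ($803M), Pulse→Band G ($948M), Solara→Band A ($715M), total $2466M.
VCG payment = (others' best without ClearBand) − (others' welfare with ClearBand) = 2466 − 2296 = $170M.

ClearBand pays $170M.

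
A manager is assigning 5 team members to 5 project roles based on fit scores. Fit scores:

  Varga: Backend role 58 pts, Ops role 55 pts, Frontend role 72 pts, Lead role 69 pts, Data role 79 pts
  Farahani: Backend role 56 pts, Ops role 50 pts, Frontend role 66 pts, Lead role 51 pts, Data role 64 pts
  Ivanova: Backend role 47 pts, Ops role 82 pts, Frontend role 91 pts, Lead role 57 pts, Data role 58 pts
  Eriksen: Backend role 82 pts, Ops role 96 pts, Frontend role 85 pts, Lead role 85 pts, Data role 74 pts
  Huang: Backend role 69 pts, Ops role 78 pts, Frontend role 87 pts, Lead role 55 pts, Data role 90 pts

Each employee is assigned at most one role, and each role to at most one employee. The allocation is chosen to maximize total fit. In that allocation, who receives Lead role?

Varga receives Lead role.

Optimal: Varga→Lead role (69 pts), Farahani→Backend role (56 pts), Ivanova→Frontend role (91 pts), Eriksen→Ops role (96 pts), Huang→Data role (90 pts) — total 69+56+91+96+90 = 402 pts.
Row-greedy (each employee in turn takes its best remaining role) gives 381 pts, worse by 21.
Every other assignment is strictly worse.
Varga's own top role is Data role (79 pts), but forcing Varga→Data role and reassigning the rest optimally gives only 389 pts — worse by 13.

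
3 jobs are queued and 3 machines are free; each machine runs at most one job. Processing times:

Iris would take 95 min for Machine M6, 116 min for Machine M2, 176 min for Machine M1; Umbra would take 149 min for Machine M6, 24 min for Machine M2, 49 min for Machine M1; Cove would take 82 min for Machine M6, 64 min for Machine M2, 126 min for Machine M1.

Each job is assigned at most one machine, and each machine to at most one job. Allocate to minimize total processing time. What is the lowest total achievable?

This is a one-to-one assignment (minimum-cost bipartite matching).
Optimal: Iris→Machine M6 (95 min), Umbra→Machine M1 (49 min), Cove→Machine M2 (64 min) — total 95+49+64 = 208 min.
Column-greedy (each machine in turn goes to its cheapest remaining job) gives 282 min, worse by 74.
Swapping Iris↔Cove (Iris→Machine M2 116 min, Cove→Machine M6 82 min) adds 39.
No other one-to-one assignment undercuts 208 min.

Min total: 208 min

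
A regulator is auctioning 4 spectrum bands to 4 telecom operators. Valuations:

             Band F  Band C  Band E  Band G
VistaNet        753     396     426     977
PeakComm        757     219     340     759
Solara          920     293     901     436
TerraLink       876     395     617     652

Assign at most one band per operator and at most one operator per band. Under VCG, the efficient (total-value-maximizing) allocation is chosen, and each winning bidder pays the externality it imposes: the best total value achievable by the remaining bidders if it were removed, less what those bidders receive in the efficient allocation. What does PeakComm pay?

Efficient allocation: VistaNet→Band G ($977M), PeakComm→Band F ($757M), Solara→Band E ($901M), TerraLink→Band C ($395M); total welfare W = $3030M.
PeakComm receives Band F at value $757M, so the others get W − 757 = $2273M.
Without PeakComm: best allocation of the remaining 3 bidders over all 4 bands is VistaNet→Band G ($977M), Solara→Band E ($901M), TerraLink→Band F ($876M), total $2754M.
VCG payment = (others' best without PeakComm) − (others' welfare with PeakComm) = 2754 − 2273 = $481M.

PeakComm pays $481M.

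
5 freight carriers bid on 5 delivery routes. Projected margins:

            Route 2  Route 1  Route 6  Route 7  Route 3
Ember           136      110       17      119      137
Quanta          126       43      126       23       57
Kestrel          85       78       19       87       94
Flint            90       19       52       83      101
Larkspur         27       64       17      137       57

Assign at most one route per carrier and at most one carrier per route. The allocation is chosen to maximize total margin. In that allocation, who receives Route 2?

Optimal: Ember→Route 2 ($136k), Quanta→Route 6 ($126k), Kestrel→Route 1 ($78k), Flint→Route 3 ($101k), Larkspur→Route 7 ($137k) — total 136+126+78+101+137 = $578k.
Row-greedy (each carrier in turn takes its best remaining route) gives $466k, worse by 112.
Ember's own top route is Route 3 ($137k), but forcing Ember→Route 3 and reassigning the rest optimally gives only $568k — worse by 10.

Ember receives Route 2.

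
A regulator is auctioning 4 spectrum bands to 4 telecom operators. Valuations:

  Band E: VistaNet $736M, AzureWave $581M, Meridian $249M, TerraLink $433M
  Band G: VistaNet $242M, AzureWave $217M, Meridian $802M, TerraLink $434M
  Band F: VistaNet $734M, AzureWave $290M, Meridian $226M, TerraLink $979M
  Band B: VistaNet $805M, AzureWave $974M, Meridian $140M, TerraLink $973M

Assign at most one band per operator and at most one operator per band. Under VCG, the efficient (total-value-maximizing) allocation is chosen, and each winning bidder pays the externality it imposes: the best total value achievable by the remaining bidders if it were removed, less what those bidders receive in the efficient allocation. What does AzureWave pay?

AzureWave pays $69M.

Efficient allocation: VistaNet→Band E ($736M), AzureWave→Band B ($974M), Meridian→Band G ($802M), TerraLink→Band F ($979M); total welfare W = $3491M.
AzureWave receives Band B at value $974M, so the others get W − 974 = $2517M.
Without AzureWave: best allocation of the remaining 3 bidders over all 4 bands is VistaNet→Band B ($805M), Meridian→Band G ($802M), TerraLink→Band F ($979M), total $2586M.
VCG payment = (others' best without AzureWave) − (others' welfare with AzureWave) = 2586 − 2517 = $69M.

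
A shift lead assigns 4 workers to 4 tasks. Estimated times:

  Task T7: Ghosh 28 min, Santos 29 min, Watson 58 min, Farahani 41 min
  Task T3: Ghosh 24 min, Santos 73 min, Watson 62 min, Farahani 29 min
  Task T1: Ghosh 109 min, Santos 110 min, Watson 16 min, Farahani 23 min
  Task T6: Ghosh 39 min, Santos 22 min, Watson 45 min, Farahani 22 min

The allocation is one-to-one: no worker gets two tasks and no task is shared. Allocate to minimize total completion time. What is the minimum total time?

Optimal: Ghosh→Task T3 (24 min), Santos→Task T7 (29 min), Watson→Task T1 (16 min), Farahani→Task T6 (22 min) — total 24+29+16+22 = 91 min.
Row-greedy (each worker in turn takes its cheapest remaining task) gives 103 min, worse by 12.
Next-best assignment: Ghosh→Task T7, Santos→Task T6, Watson→Task T1, Farahani→Task T3 = 95 min.

Minimum total: 91 min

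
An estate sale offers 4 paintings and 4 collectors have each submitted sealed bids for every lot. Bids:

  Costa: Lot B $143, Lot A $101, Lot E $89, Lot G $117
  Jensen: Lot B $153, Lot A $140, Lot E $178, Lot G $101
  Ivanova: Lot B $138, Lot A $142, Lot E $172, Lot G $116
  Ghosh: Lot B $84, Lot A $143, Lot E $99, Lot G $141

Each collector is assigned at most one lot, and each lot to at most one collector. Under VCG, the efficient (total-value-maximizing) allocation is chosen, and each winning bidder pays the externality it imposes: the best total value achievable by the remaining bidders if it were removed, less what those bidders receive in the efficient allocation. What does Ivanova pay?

Ivanova pays $2.

Efficient allocation: Costa→Lot B ($143), Jensen→Lot E ($178), Ivanova→Lot A ($142), Ghosh→Lot G ($141); total welfare W = $604.
Ivanova receives Lot A at value $142, so the others get W − 142 = $462.
Without Ivanova: best allocation of the remaining 3 bidders over all 4 lots is Costa→Lot B ($143), Jensen→Lot E ($178), Ghosh→Lot A ($143), total $464.
VCG payment = (others' best without Ivanova) − (others' welfare with Ivanova) = 464 − 462 = $2.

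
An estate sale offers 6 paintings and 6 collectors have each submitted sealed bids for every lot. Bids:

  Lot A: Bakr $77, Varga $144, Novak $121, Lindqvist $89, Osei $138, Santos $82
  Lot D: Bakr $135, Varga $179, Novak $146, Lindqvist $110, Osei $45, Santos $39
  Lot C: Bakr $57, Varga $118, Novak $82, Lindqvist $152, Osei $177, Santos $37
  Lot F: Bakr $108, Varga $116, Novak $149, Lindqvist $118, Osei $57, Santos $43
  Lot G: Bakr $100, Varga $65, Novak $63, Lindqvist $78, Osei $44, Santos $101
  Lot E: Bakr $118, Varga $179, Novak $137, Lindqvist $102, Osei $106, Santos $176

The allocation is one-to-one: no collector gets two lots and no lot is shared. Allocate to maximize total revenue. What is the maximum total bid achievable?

Maximum total: $894

Optimal: Bakr→Lot G ($100), Varga→Lot D ($179), Novak→Lot F ($149), Lindqvist→Lot C ($152), Osei→Lot A ($138), Santos→Lot E ($176) — total 100+179+149+152+138+176 = $894.
Row-greedy (each collector in turn takes its best remaining lot) gives $854, worse by 40.
Next-best assignment: Bakr→Lot G, Varga→Lot D, Novak→Lot A, Lindqvist→Lot F, Osei→Lot C, Santos→Lot E = $871.
Swapping Varga↔Santos (Varga→Lot E $179, Santos→Lot D $39) loses 137.
No other one-to-one assignment exceeds $894.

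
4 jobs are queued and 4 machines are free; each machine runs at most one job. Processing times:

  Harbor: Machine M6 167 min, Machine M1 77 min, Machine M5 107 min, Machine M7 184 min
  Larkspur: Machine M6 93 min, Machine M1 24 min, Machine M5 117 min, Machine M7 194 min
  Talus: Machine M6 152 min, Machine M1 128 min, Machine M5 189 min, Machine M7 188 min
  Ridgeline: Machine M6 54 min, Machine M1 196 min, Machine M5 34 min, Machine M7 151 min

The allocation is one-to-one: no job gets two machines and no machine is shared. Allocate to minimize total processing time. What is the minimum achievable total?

Minimum total: 373 min

Optimal: Harbor→Machine M5 (107 min), Larkspur→Machine M1 (24 min), Talus→Machine M7 (188 min), Ridgeline→Machine M6 (54 min) — total 107+24+188+54 = 373 min.
Min-entry greedy (repeatedly take the single cheapest remaining cell) gives 394 min, worse by 21.
Swapping Talus↔Ridgeline (Talus→Machine M6 152 min, Ridgeline→Machine M7 151 min) adds 61.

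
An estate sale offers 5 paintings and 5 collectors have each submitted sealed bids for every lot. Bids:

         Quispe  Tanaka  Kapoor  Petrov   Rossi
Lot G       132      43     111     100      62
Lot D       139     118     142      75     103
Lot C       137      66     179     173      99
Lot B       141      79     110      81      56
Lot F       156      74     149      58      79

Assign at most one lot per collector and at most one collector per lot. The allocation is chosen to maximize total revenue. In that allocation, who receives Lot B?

Treat this as an assignment problem: match each collector to one lot.
Optimal: Quispe→Lot B ($141), Tanaka→Lot D ($118), Kapoor→Lot F ($149), Petrov→Lot C ($173), Rossi→Lot G ($62) — total 141+118+149+173+62 = $643.
Row-greedy (each collector in turn takes its best remaining lot) gives $609, worse by 34.
Next-best assignment: Quispe→Lot G, Tanaka→Lot B, Kapoor→Lot F, Petrov→Lot C, Rossi→Lot D = $636.
Quispe's own top lot is Lot F ($156), but forcing Quispe→Lot F and reassigning the rest optimally gives only $622 — worse by 21.

Quispe receives Lot B.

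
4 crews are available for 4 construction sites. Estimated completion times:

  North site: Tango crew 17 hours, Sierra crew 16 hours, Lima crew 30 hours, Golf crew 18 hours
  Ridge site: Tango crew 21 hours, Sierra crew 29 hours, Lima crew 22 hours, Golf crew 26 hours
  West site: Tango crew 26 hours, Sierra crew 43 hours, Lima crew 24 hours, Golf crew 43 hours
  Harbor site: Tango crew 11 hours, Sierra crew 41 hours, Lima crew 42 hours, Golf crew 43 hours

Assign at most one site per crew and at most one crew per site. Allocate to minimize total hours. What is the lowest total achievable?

Min total: 77 hours

Optimal: Tango crew→Harbor site (11 hours), Sierra crew→North site (16 hours), Lima crew→West site (24 hours), Golf crew→Ridge site (26 hours) — total 11+16+24+26 = 77 hours.
Column-greedy (each site in turn goes to its cheapest remaining crew) gives 104 hours, worse by 27.
Next-best assignment: Tango crew→Harbor site, Sierra crew→Ridge site, Lima crew→West site, Golf crew→North site = 82 hours.
Every other assignment is strictly worse.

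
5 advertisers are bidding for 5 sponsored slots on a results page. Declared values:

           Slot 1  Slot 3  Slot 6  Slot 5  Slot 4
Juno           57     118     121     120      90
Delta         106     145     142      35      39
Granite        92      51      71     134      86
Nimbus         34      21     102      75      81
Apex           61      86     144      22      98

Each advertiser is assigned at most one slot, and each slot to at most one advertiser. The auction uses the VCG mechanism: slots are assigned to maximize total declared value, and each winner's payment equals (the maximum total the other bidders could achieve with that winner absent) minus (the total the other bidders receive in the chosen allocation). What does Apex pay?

Apex pays $42.

Efficient allocation: Juno→Slot 3 ($118), Delta→Slot 1 ($106), Granite→Slot 5 ($134), Nimbus→Slot 4 ($81), Apex→Slot 6 ($144); total welfare W = $583.
Apex receives Slot 6 at value $144, so the others get W − 144 = $439.
Without Apex: best allocation of the remaining 4 bidders over all 5 slots is Juno→Slot 6 ($121), Delta→Slot 3 ($145), Granite→Slot 5 ($134), Nimbus→Slot 4 ($81), total $481.
VCG payment = (others' best without Apex) − (others' welfare with Apex) = 481 − 439 = $42.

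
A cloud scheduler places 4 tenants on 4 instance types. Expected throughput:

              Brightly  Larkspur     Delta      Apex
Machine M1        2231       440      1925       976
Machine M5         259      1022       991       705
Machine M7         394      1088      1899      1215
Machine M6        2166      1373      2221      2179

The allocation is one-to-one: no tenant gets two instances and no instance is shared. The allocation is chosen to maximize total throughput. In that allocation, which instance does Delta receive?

Delta receives Machine M7.

Optimal: Brightly→Machine M1 (2231 ops/s), Larkspur→Machine M5 (1022 ops/s), Delta→Machine M7 (1899 ops/s), Apex→Machine M6 (2179 ops/s) — total 2231+1022+1899+2179 = 7331 ops/s.
Row-greedy (each tenant in turn takes its best remaining instance) gives 6208 ops/s, worse by 1123.
Next-best assignment: Brightly→Machine M1, Larkspur→Machine M5, Delta→Machine M6, Apex→Machine M7 = 6689 ops/s.
Delta's own top instance is Machine M6 (2221 ops/s), but forcing Delta→Machine M6 and reassigning the rest optimally gives only 6689 ops/s — worse by 642.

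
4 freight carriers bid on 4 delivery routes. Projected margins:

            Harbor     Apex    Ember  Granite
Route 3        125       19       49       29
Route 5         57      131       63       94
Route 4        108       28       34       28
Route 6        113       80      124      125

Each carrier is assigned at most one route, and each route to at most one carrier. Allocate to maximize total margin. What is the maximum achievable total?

Optimal: Harbor→Route 3 ($125k), Apex→Route 5 ($131k), Ember→Route 4 ($34k), Granite→Route 6 ($125k) — total 125+131+34+125 = $415k.
Row-greedy (each carrier in turn takes its best remaining route) gives $408k, worse by 7.
Next-best assignment: Harbor→Route 4, Apex→Route 5, Ember→Route 3, Granite→Route 6 = $413k.
Swapping Apex↔Ember (Apex→Route 4 $28k, Ember→Route 5 $63k) loses 74.

Maximum total: $415k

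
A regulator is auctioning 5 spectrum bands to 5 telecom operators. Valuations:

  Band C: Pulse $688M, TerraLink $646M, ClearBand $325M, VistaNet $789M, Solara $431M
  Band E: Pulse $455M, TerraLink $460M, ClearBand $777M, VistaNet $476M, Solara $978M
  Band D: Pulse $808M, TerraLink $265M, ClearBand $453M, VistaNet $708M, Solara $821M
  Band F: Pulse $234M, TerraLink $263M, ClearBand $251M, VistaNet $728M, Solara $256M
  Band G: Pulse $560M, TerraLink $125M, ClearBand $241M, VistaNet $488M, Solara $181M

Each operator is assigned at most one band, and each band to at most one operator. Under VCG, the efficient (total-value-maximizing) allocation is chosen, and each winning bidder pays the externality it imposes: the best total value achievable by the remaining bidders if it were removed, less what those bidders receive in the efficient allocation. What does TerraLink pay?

Efficient allocation: Pulse→Band G ($560M), TerraLink→Band C ($646M), ClearBand→Band E ($777M), VistaNet→Band F ($728M), Solara→Band D ($821M); total welfare W = $3532M.
TerraLink receives Band C at value $646M, so the others get W − 646 = $2886M.
Without TerraLink: best allocation of the remaining 4 bidders over all 5 bands is Pulse→Band C ($688M), ClearBand→Band E ($777M), VistaNet→Band F ($728M), Solara→Band D ($821M), total $3014M.
VCG payment = (others' best without TerraLink) − (others' welfare with TerraLink) = 3014 − 2886 = $128M.

TerraLink pays $128M.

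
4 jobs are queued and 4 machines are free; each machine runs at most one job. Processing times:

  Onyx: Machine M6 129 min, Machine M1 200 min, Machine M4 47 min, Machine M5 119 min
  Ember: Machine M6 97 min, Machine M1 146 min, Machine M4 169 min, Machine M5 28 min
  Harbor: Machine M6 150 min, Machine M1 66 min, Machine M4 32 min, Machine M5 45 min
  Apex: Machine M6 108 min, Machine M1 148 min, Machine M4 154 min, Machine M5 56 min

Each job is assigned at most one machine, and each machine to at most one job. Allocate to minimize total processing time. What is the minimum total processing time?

Optimal: Onyx→Machine M4 (47 min), Ember→Machine M5 (28 min), Harbor→Machine M1 (66 min), Apex→Machine M6 (108 min) — total 47+28+66+108 = 249 min.
Column-greedy (each machine in turn goes to its cheapest remaining job) gives 266 min, worse by 17.
Next-best assignment: Onyx→Machine M4, Ember→Machine M6, Harbor→Machine M1, Apex→Machine M5 = 266 min.
Swapping Harbor↔Apex (Harbor→Machine M6 150 min, Apex→Machine M1 148 min) adds 124.
Checked against all permutations: 249 min is optimal.

Minimum total: 249 min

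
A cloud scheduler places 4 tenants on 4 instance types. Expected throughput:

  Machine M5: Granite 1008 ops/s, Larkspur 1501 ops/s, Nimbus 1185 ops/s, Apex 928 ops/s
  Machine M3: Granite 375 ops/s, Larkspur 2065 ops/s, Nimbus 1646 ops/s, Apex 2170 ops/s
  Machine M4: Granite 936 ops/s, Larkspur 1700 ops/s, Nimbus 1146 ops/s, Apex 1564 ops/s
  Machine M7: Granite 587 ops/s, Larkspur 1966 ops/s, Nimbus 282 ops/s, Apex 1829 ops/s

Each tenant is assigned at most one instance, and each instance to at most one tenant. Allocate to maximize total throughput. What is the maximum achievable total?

Maximum total: 6290 ops/s

Optimal: Granite→Machine M5 (1008 ops/s), Larkspur→Machine M7 (1966 ops/s), Nimbus→Machine M4 (1146 ops/s), Apex→Machine M3 (2170 ops/s) — total 1008+1966+1146+2170 = 6290 ops/s.
Row-greedy (each tenant in turn takes its best remaining instance) gives 6048 ops/s, worse by 242.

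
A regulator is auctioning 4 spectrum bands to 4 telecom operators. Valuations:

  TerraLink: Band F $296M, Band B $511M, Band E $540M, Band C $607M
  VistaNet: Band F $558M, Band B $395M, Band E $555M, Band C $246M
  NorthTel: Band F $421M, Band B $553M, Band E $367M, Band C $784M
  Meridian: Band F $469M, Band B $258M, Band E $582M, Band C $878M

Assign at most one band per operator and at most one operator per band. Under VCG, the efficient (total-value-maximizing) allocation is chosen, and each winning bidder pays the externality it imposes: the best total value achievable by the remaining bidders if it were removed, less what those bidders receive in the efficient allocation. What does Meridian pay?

Efficient allocation: TerraLink→Band E ($540M), VistaNet→Band F ($558M), NorthTel→Band B ($553M), Meridian→Band C ($878M); total welfare W = $2529M.
Meridian receives Band C at value $878M, so the others get W − 878 = $1651M.
Without Meridian: best allocation of the remaining 3 bidders over all 4 bands is TerraLink→Band E ($540M), VistaNet→Band F ($558M), NorthTel→Band C ($784M), total $1882M.
VCG payment = (others' best without Meridian) − (others' welfare with Meridian) = 1882 − 1651 = $231M.

Meridian pays $231M.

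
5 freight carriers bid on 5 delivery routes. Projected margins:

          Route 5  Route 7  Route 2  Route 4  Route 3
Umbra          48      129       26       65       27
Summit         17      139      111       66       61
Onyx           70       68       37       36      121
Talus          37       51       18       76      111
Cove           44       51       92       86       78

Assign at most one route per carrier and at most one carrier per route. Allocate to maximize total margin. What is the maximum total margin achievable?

Max total: $507k

Optimal: Umbra→Route 7 ($129k), Summit→Route 2 ($111k), Onyx→Route 5 ($70k), Talus→Route 3 ($111k), Cove→Route 4 ($86k) — total 129+111+70+111+86 = $507k.
Column-greedy (each route in turn goes to its best remaining carrier) gives $404k, worse by 103.
Next-best assignment: Umbra→Route 7, Summit→Route 2, Onyx→Route 3, Talus→Route 5, Cove→Route 4 = $484k.
Every other assignment is strictly worse.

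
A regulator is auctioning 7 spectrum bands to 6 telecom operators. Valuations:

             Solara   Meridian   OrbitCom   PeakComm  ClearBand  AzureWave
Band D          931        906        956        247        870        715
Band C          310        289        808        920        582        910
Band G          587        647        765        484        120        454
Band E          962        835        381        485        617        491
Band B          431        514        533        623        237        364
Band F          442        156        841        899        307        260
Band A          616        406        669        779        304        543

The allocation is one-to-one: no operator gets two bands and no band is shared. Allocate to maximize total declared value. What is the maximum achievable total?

Optimal: Solara→Band E ($962M), Meridian→Band G ($647M), OrbitCom→Band F ($841M), PeakComm→Band A ($779M), ClearBand→Band D ($870M), AzureWave→Band C ($910M) — total 962+647+841+779+870+910 = $5009M.
Row-greedy (each operator in turn takes its best remaining band) gives $4387M, worse by 622.
Checked against all permutations: $5009M is optimal.

Maximum total: $5009M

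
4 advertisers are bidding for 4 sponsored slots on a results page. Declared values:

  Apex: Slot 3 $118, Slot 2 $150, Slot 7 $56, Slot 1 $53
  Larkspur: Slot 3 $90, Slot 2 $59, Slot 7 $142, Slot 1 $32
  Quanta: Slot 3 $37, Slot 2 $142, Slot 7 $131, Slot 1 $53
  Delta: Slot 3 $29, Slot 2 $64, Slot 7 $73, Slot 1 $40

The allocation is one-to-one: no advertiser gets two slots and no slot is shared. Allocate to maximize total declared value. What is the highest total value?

Max total: $442

Optimal: Apex→Slot 3 ($118), Larkspur→Slot 7 ($142), Quanta→Slot 2 ($142), Delta→Slot 1 ($40) — total 118+142+142+40 = $442.
Max-entry greedy (repeatedly take the single best remaining cell) gives $374, worse by 68.
Next-best assignment: Apex→Slot 2, Larkspur→Slot 3, Quanta→Slot 7, Delta→Slot 1 = $411.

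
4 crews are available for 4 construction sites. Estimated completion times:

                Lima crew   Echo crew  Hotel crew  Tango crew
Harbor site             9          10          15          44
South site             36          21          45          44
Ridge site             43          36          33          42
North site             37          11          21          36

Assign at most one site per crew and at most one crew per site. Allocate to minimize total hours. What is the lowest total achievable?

Minimum total: 93 hours

Optimal: Lima crew→Harbor site (9 hours), Echo crew→South site (21 hours), Hotel crew→North site (21 hours), Tango crew→Ridge site (42 hours) — total 9+21+21+42 = 93 hours.
Column-greedy (each site in turn goes to its cheapest remaining crew) gives 99 hours, worse by 6.
Next-best assignment: Lima crew→Harbor site, Echo crew→North site, Hotel crew→Ridge site, Tango crew→South site = 97 hours.
No other one-to-one assignment undercuts 93 hours.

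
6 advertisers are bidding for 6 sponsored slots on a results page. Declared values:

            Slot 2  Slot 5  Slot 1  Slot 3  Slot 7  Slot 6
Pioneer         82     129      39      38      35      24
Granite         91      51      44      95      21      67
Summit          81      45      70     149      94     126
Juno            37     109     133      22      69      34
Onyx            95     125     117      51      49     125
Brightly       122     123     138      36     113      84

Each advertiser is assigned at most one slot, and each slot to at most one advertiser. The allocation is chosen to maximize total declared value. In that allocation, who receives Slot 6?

Optimal: Pioneer→Slot 5 ($129), Granite→Slot 2 ($91), Summit→Slot 3 ($149), Juno→Slot 1 ($133), Onyx→Slot 6 ($125), Brightly→Slot 7 ($113) — total 129+91+149+133+125+113 = $740.
Max-entry greedy (repeatedly take the single best remaining cell) gives $701, worse by 39.
Swapping Juno↔Onyx (Juno→Slot 6 $34, Onyx→Slot 1 $117) loses 107.
Onyx's own top slot is Slot 5 ($125), but forcing Onyx→Slot 5 and reassigning the rest optimally gives only $674 — worse by 66.

Onyx receives Slot 6.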